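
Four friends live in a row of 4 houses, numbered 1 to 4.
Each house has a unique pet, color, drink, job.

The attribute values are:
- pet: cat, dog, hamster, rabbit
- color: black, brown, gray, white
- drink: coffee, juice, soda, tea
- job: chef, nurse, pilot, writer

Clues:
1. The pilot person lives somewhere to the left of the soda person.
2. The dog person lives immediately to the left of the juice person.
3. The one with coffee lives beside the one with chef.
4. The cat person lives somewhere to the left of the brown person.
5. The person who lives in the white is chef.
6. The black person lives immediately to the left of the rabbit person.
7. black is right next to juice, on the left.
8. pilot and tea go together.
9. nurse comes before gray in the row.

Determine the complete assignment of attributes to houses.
Solution:

House | Pet | Color | Drink | Job
---------------------------------
  1   | dog | black | coffee | nurse
  2   | rabbit | white | juice | chef
  3   | cat | gray | tea | pilot
  4   | hamster | brown | soda | writer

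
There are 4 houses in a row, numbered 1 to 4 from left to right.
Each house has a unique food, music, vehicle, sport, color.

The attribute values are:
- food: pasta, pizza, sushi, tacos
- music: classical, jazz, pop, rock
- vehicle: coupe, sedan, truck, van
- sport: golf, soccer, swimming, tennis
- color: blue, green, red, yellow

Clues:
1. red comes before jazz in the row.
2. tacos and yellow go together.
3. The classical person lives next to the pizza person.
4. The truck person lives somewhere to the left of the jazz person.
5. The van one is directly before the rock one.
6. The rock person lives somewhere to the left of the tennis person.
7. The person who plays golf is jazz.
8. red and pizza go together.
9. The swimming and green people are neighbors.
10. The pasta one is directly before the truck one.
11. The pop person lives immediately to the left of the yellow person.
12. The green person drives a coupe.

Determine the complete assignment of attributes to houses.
Solution:

House | Food | Music | Vehicle | Sport | Color
----------------------------------------------
  1   | pasta | classical | van | soccer | blue
  2   | pizza | rock | truck | swimming | red
  3   | sushi | pop | coupe | tennis | green
  4   | tacos | jazz | sedan | golf | yellow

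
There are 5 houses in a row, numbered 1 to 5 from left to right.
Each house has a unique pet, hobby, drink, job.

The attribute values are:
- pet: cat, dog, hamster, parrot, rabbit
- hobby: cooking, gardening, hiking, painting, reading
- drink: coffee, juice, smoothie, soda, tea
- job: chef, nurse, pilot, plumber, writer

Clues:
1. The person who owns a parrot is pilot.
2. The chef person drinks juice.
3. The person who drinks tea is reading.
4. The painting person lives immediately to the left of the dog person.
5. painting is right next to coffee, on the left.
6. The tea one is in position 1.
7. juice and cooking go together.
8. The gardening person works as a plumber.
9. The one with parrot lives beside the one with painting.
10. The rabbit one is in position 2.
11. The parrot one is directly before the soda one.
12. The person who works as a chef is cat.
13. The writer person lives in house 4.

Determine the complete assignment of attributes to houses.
Solution:

House | Pet | Hobby | Drink | Job
---------------------------------
  1   | parrot | reading | tea | pilot
  2   | rabbit | painting | soda | nurse
  3   | dog | gardening | coffee | plumber
  4   | hamster | hiking | smoothie | writer
  5   | cat | cooking | juice | chef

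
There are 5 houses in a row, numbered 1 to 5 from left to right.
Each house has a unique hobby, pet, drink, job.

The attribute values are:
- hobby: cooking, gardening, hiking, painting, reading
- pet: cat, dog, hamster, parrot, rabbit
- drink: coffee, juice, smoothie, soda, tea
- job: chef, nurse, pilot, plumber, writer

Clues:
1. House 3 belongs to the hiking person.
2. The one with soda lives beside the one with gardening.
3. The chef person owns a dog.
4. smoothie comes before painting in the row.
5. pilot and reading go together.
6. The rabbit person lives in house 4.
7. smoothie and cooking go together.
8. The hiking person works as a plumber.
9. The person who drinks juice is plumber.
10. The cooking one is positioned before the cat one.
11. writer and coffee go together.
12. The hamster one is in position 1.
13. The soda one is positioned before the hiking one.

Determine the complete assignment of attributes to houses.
Solution:

House | Hobby | Pet | Drink | Job
---------------------------------
  1   | reading | hamster | soda | pilot
  2   | gardening | dog | tea | chef
  3   | hiking | parrot | juice | plumber
  4   | cooking | rabbit | smoothie | nurse
  5   | painting | cat | coffee | writer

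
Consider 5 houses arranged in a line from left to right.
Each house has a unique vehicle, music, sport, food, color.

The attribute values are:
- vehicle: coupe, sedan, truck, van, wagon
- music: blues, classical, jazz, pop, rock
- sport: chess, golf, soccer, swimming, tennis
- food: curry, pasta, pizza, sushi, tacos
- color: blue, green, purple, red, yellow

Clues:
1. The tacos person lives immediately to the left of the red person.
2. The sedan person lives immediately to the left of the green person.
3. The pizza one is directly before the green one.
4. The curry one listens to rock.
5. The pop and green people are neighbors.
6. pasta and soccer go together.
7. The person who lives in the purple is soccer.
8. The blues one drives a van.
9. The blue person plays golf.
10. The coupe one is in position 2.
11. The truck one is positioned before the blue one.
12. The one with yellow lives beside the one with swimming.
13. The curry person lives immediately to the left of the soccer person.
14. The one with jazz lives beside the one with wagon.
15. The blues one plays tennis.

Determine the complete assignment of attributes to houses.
Solution:

House | Vehicle | Music | Sport | Food | Color
----------------------------------------------
  1   | sedan | pop | chess | pizza | yellow
  2   | coupe | rock | swimming | curry | green
  3   | truck | jazz | soccer | pasta | purple
  4   | wagon | classical | golf | tacos | blue
  5   | van | blues | tennis | sushi | red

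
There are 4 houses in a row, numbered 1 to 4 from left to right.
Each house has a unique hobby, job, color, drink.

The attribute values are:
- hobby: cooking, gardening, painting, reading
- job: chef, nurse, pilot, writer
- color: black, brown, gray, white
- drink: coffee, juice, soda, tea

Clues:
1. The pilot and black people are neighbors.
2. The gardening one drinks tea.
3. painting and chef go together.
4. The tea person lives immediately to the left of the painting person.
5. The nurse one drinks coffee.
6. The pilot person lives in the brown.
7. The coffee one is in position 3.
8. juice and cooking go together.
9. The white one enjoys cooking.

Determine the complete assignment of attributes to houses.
Solution:

House | Hobby | Job | Color | Drink
-----------------------------------
  1   | gardening | pilot | brown | tea
  2   | painting | chef | black | soda
  3   | reading | nurse | gray | coffee
  4   | cooking | writer | white | juice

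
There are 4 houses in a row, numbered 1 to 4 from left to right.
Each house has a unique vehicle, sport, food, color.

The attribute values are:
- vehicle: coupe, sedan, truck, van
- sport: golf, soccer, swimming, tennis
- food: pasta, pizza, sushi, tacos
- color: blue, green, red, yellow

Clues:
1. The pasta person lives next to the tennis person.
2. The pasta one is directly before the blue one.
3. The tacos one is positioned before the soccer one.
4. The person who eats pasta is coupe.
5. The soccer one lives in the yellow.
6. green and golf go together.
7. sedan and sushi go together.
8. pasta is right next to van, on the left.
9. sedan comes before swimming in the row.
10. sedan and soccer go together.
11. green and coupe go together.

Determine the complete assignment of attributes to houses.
Solution:

House | Vehicle | Sport | Food | Color
--------------------------------------
  1   | coupe | golf | pasta | green
  2   | van | tennis | tacos | blue
  3   | sedan | soccer | sushi | yellow
  4   | truck | swimming | pizza | red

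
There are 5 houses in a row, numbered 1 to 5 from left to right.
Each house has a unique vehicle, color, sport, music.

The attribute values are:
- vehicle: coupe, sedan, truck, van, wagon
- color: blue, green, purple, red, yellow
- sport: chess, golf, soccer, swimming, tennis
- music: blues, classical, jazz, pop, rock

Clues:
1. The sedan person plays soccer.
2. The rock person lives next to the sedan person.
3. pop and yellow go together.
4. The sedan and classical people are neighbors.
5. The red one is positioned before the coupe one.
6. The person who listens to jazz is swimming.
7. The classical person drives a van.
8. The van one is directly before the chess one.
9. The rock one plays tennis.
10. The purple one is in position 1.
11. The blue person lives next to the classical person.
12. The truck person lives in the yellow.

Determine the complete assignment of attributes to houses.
Solution:

House | Vehicle | Color | Sport | Music
---------------------------------------
  1   | wagon | purple | tennis | rock
  2   | sedan | blue | soccer | blues
  3   | van | red | golf | classical
  4   | truck | yellow | chess | pop
  5   | coupe | green | swimming | jazz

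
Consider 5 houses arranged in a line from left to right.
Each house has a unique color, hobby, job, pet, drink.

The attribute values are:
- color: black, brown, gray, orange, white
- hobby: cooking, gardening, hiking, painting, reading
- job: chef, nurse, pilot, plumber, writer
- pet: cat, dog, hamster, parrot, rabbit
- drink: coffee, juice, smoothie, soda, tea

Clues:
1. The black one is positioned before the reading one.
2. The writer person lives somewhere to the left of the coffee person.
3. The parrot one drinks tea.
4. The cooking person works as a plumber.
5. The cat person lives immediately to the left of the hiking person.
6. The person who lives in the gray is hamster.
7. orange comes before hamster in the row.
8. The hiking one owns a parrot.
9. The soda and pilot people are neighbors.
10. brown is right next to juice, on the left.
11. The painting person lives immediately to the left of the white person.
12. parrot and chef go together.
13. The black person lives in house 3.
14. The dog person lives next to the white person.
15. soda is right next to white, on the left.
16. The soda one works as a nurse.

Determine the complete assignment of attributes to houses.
Solution:

House | Color | Hobby | Job | Pet | Drink
-----------------------------------------
  1   | brown | painting | nurse | dog | soda
  2   | white | gardening | pilot | cat | juice
  3   | black | hiking | chef | parrot | tea
  4   | orange | reading | writer | rabbit | smoothie
  5   | gray | cooking | plumber | hamster | coffee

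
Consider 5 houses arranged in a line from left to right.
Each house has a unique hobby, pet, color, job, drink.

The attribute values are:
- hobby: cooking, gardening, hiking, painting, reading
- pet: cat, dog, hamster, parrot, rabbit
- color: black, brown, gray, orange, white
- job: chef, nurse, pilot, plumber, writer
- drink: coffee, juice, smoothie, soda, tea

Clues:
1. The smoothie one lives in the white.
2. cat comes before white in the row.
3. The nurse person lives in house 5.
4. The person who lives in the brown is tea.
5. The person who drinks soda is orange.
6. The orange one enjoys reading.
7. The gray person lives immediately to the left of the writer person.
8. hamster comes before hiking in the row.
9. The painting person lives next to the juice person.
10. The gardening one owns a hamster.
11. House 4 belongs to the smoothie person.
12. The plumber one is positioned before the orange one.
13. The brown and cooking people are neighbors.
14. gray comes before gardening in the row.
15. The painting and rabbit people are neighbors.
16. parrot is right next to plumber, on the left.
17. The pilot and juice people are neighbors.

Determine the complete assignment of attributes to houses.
Solution:

House | Hobby | Pet | Color | Job | Drink
-----------------------------------------
  1   | painting | parrot | brown | pilot | tea
  2   | cooking | rabbit | gray | plumber | juice
  3   | reading | cat | orange | writer | soda
  4   | gardening | hamster | white | chef | smoothie
  5   | hiking | dog | black | nurse | coffee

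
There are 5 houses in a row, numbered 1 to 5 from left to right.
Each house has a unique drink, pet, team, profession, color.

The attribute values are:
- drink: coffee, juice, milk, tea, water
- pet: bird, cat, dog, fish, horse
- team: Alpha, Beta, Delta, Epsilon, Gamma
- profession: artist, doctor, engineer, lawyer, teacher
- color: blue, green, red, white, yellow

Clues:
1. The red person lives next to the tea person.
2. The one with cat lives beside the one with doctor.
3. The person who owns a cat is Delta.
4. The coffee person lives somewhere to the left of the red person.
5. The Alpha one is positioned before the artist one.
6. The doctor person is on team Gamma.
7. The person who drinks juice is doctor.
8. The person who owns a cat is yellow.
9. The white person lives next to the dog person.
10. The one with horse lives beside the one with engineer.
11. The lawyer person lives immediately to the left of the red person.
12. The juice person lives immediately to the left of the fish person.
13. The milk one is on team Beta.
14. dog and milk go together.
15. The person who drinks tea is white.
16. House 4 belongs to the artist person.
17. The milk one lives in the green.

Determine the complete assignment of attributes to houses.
Solution:

House | Drink | Pet | Team | Profession | Color
-----------------------------------------------
  1   | coffee | cat | Delta | lawyer | yellow
  2   | juice | horse | Gamma | doctor | red
  3   | tea | fish | Alpha | engineer | white
  4   | milk | dog | Beta | artist | green
  5   | water | bird | Epsilon | teacher | blue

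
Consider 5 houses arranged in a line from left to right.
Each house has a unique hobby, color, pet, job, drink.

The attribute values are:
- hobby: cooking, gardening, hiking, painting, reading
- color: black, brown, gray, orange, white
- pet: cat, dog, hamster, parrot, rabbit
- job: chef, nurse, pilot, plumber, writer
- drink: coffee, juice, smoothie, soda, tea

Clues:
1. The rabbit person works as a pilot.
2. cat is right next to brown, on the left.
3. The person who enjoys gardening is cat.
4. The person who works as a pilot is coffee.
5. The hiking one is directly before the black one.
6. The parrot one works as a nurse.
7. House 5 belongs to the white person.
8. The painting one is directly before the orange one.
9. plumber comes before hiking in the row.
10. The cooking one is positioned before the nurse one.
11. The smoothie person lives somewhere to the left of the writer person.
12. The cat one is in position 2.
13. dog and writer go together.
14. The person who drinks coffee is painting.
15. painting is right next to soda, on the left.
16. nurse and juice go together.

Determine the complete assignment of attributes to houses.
Solution:

House | Hobby | Color | Pet | Job | Drink
-----------------------------------------
  1   | painting | gray | rabbit | pilot | coffee
  2   | gardening | orange | cat | plumber | soda
  3   | hiking | brown | hamster | chef | smoothie
  4   | cooking | black | dog | writer | tea
  5   | reading | white | parrot | nurse | juice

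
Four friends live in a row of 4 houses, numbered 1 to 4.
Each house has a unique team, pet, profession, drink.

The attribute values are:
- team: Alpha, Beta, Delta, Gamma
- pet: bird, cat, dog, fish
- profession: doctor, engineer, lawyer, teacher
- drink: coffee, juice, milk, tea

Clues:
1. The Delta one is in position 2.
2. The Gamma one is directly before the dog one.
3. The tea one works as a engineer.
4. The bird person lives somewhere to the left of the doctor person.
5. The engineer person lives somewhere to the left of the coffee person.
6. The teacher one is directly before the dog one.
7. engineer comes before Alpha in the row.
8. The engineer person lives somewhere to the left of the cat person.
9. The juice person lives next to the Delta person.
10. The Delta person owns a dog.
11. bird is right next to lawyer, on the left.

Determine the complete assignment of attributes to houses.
Solution:

House | Team | Pet | Profession | Drink
---------------------------------------
  1   | Gamma | bird | teacher | juice
  2   | Delta | dog | lawyer | milk
  3   | Beta | fish | engineer | tea
  4   | Alpha | cat | doctor | coffee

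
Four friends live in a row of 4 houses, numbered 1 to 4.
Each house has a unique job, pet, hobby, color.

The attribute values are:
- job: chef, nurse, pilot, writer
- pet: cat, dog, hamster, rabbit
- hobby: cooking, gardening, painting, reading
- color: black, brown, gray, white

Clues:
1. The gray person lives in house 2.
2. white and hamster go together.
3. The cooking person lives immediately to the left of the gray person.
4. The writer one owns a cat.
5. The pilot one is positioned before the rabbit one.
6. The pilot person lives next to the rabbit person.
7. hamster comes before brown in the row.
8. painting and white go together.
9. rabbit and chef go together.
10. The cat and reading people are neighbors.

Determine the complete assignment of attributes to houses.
Solution:

House | Job | Pet | Hobby | Color
---------------------------------
  1   | writer | cat | cooking | black
  2   | nurse | dog | reading | gray
  3   | pilot | hamster | painting | white
  4   | chef | rabbit | gardening | brown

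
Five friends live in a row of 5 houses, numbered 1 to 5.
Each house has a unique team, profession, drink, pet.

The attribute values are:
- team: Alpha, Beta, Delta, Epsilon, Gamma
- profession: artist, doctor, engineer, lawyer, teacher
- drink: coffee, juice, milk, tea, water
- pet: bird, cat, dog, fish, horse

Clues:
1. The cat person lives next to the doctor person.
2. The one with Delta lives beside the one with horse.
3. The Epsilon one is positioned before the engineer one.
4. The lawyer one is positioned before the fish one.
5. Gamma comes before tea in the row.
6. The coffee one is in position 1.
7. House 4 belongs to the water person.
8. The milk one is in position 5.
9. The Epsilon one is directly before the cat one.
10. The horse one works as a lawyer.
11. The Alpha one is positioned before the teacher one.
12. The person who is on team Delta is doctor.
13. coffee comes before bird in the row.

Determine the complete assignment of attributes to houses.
Solution:

House | Team | Profession | Drink | Pet
---------------------------------------
  1   | Epsilon | artist | coffee | dog
  2   | Gamma | engineer | juice | cat
  3   | Delta | doctor | tea | bird
  4   | Alpha | lawyer | water | horse
  5   | Beta | teacher | milk | fish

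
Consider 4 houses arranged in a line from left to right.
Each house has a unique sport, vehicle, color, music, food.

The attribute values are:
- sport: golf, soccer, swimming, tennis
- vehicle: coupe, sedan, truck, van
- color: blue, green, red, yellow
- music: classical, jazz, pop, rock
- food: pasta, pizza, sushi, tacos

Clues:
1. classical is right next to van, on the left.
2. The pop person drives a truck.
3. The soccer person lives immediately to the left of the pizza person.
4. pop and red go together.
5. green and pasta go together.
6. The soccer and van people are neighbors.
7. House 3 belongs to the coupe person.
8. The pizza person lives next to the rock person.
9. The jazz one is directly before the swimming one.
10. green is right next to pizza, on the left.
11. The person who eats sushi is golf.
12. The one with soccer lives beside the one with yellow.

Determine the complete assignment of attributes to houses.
Solution:

House | Sport | Vehicle | Color | Music | Food
----------------------------------------------
  1   | soccer | sedan | green | classical | pasta
  2   | tennis | van | yellow | jazz | pizza
  3   | swimming | coupe | blue | rock | tacos
  4   | golf | truck | red | pop | sushi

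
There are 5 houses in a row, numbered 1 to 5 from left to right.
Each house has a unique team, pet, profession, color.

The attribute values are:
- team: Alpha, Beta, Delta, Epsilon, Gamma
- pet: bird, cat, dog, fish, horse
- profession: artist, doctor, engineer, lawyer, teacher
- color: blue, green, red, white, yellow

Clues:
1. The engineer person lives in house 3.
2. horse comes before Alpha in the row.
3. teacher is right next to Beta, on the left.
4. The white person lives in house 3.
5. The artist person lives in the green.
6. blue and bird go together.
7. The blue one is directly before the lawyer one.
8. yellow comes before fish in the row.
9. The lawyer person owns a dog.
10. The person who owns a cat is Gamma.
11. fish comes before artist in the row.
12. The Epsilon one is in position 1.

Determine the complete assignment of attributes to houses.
Solution:

House | Team | Pet | Profession | Color
---------------------------------------
  1   | Epsilon | bird | teacher | blue
  2   | Beta | dog | lawyer | yellow
  3   | Delta | horse | engineer | white
  4   | Alpha | fish | doctor | red
  5   | Gamma | cat | artist | green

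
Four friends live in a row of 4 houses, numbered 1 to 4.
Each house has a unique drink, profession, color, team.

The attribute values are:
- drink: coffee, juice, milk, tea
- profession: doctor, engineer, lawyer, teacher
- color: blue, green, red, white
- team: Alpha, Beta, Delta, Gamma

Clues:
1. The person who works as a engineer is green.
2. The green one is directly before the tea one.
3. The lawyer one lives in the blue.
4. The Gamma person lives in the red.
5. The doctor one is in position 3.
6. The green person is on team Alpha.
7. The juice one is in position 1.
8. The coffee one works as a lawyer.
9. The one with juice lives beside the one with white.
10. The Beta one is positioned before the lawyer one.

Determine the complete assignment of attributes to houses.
Solution:

House | Drink | Profession | Color | Team
-----------------------------------------
  1   | juice | engineer | green | Alpha
  2   | tea | teacher | white | Beta
  3   | milk | doctor | red | Gamma
  4   | coffee | lawyer | blue | Delta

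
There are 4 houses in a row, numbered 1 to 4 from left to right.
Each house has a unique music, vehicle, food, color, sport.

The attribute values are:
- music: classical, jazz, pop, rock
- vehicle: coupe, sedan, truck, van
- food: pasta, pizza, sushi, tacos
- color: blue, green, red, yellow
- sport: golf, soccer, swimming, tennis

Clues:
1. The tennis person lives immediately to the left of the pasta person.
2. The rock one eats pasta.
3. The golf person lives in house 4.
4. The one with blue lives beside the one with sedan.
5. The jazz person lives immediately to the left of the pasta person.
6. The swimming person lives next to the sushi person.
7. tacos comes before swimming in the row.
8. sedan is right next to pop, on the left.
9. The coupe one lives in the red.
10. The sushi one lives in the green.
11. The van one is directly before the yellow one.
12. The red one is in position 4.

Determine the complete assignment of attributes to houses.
Solution:

House | Music | Vehicle | Food | Color | Sport
----------------------------------------------
  1   | jazz | van | tacos | blue | tennis
  2   | rock | sedan | pasta | yellow | swimming
  3   | pop | truck | sushi | green | soccer
  4   | classical | coupe | pizza | red | golf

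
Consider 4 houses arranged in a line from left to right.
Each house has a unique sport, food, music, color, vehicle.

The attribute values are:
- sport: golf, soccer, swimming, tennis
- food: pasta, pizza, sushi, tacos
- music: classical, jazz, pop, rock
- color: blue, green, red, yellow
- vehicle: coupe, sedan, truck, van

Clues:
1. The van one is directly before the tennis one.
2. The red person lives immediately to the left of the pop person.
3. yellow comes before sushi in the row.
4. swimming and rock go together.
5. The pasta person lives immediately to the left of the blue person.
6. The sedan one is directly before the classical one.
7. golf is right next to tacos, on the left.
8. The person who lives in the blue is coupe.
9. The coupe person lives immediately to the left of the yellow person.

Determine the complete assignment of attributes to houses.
Solution:

House | Sport | Food | Music | Color | Vehicle
----------------------------------------------
  1   | golf | pasta | jazz | red | van
  2   | tennis | tacos | pop | blue | coupe
  3   | swimming | pizza | rock | yellow | sedan
  4   | soccer | sushi | classical | green | truck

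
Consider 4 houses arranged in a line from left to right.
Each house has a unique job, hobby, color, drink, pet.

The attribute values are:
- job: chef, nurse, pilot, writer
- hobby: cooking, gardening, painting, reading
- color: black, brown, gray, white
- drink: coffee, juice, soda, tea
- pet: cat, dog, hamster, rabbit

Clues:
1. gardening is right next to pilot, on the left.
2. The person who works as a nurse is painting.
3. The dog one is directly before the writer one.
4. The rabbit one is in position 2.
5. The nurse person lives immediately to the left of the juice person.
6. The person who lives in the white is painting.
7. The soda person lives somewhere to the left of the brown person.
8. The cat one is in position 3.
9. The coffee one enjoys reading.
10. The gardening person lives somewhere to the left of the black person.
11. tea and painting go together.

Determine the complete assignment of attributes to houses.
Solution:

House | Job | Hobby | Color | Drink | Pet
-----------------------------------------
  1   | nurse | painting | white | tea | dog
  2   | writer | gardening | gray | juice | rabbit
  3   | pilot | cooking | black | soda | cat
  4   | chef | reading | brown | coffee | hamster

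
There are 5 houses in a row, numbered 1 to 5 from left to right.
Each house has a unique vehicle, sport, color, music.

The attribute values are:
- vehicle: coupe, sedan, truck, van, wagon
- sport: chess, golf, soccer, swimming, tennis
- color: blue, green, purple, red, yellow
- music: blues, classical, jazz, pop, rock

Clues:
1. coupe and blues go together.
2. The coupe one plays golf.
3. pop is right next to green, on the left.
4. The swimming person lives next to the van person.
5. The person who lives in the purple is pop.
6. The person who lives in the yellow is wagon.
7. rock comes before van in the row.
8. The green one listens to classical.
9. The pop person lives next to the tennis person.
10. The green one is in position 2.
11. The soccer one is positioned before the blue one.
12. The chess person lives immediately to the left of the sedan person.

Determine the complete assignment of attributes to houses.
Solution:

House | Vehicle | Sport | Color | Music
---------------------------------------
  1   | truck | chess | purple | pop
  2   | sedan | tennis | green | classical
  3   | wagon | swimming | yellow | rock
  4   | van | soccer | red | jazz
  5   | coupe | golf | blue | blues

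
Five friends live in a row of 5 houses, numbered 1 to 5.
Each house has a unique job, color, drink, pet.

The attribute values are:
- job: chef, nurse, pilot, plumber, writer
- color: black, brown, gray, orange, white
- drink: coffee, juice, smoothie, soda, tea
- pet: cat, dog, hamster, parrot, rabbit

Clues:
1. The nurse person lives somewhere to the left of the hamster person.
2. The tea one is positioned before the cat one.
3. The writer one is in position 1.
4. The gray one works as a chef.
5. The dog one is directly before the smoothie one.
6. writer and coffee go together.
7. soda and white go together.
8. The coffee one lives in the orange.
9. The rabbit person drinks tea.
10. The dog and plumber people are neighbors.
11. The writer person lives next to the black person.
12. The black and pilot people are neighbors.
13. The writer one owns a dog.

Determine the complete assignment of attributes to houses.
Solution:

House | Job | Color | Drink | Pet
---------------------------------
  1   | writer | orange | coffee | dog
  2   | plumber | black | smoothie | parrot
  3   | pilot | brown | tea | rabbit
  4   | nurse | white | soda | cat
  5   | chef | gray | juice | hamster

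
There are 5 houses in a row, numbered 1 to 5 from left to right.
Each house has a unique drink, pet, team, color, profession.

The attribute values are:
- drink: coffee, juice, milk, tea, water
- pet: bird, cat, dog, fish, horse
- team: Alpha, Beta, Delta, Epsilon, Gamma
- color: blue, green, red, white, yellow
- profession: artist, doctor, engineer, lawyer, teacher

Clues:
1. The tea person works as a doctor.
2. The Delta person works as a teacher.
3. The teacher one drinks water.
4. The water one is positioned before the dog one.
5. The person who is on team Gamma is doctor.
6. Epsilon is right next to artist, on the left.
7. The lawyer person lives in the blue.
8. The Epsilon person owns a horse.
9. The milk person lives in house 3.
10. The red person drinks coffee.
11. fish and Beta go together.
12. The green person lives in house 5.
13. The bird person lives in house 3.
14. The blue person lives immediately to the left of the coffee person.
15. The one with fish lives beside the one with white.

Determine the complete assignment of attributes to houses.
Solution:

House | Drink | Pet | Team | Color | Profession
-----------------------------------------------
  1   | juice | horse | Epsilon | blue | lawyer
  2   | coffee | fish | Beta | red | artist
  3   | milk | bird | Alpha | white | engineer
  4   | water | cat | Delta | yellow | teacher
  5   | tea | dog | Gamma | green | doctor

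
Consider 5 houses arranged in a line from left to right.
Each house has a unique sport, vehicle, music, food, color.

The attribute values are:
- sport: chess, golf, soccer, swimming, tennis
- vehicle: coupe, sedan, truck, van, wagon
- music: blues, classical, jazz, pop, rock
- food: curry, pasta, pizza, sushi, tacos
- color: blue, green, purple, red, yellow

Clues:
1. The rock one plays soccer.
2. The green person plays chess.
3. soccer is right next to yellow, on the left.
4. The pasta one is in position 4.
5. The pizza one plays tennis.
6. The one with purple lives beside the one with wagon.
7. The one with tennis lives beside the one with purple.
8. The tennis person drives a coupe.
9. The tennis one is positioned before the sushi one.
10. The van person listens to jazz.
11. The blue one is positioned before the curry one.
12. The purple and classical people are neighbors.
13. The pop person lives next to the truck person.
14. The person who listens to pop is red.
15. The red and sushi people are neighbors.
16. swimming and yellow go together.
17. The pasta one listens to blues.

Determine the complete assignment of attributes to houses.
Solution:

House | Sport | Vehicle | Music | Food | Color
----------------------------------------------
  1   | tennis | coupe | pop | pizza | red
  2   | soccer | truck | rock | sushi | purple
  3   | swimming | wagon | classical | tacos | yellow
  4   | golf | sedan | blues | pasta | blue
  5   | chess | van | jazz | curry | green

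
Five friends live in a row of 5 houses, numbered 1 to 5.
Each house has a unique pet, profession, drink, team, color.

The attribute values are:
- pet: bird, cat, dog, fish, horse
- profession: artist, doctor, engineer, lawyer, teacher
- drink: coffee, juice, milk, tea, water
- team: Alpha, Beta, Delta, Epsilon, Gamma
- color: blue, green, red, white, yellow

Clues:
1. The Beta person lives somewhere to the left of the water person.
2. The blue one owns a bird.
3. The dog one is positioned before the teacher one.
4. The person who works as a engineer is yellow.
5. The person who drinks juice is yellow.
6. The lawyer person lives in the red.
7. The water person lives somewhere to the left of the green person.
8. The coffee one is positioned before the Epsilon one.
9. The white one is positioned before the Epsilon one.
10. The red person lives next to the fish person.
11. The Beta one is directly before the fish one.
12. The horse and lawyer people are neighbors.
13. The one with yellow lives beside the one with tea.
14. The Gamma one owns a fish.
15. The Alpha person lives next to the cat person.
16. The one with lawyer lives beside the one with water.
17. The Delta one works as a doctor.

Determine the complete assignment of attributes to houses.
Solution:

House | Pet | Profession | Drink | Team | Color
-----------------------------------------------
  1   | horse | engineer | juice | Alpha | yellow
  2   | cat | lawyer | tea | Beta | red
  3   | fish | artist | water | Gamma | white
  4   | dog | doctor | coffee | Delta | green
  5   | bird | teacher | milk | Epsilon | blue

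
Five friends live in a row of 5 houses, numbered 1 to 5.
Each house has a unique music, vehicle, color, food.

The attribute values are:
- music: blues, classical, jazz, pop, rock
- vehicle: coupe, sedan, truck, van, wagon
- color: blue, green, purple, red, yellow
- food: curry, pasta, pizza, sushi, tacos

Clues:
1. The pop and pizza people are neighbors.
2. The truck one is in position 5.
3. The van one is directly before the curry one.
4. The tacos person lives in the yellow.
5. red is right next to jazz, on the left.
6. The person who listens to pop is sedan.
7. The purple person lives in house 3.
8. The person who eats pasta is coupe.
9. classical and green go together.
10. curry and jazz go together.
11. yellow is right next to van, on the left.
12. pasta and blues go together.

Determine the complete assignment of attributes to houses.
Solution:

House | Music | Vehicle | Color | Food
--------------------------------------
  1   | pop | sedan | yellow | tacos
  2   | rock | van | red | pizza
  3   | jazz | wagon | purple | curry
  4   | blues | coupe | blue | pasta
  5   | classical | truck | green | sushi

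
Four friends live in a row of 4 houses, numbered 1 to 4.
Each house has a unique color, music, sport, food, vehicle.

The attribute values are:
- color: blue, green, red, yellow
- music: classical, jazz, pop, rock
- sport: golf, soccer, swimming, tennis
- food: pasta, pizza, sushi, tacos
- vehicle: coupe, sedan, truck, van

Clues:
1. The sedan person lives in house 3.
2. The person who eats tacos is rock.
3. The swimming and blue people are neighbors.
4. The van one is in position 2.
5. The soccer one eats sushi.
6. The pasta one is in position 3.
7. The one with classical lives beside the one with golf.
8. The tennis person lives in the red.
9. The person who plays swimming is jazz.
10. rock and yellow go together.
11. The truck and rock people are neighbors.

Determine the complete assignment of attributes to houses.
Solution:

House | Color | Music | Sport | Food | Vehicle
----------------------------------------------
  1   | red | classical | tennis | pizza | truck
  2   | yellow | rock | golf | tacos | van
  3   | green | jazz | swimming | pasta | sedan
  4   | blue | pop | soccer | sushi | coupe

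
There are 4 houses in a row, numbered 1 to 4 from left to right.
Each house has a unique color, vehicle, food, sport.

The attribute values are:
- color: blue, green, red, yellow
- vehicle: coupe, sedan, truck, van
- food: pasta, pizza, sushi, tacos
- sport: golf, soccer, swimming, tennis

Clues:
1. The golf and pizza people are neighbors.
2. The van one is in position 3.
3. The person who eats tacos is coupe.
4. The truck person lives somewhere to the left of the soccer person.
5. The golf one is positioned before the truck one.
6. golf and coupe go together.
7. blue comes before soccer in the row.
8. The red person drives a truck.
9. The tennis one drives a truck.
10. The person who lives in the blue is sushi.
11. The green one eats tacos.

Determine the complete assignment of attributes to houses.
Solution:

House | Color | Vehicle | Food | Sport
--------------------------------------
  1   | green | coupe | tacos | golf
  2   | red | truck | pizza | tennis
  3   | blue | van | sushi | swimming
  4   | yellow | sedan | pasta | soccer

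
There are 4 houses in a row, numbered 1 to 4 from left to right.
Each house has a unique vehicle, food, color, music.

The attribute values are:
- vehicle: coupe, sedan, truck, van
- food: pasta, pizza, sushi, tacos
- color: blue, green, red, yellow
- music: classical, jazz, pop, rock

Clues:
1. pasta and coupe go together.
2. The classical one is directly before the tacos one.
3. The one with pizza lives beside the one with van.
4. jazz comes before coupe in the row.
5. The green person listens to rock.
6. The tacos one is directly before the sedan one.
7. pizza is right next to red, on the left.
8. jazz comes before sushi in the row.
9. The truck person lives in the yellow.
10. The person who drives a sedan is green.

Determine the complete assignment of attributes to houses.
Solution:

House | Vehicle | Food | Color | Music
--------------------------------------
  1   | truck | pizza | yellow | classical
  2   | van | tacos | red | jazz
  3   | sedan | sushi | green | rock
  4   | coupe | pasta | blue | pop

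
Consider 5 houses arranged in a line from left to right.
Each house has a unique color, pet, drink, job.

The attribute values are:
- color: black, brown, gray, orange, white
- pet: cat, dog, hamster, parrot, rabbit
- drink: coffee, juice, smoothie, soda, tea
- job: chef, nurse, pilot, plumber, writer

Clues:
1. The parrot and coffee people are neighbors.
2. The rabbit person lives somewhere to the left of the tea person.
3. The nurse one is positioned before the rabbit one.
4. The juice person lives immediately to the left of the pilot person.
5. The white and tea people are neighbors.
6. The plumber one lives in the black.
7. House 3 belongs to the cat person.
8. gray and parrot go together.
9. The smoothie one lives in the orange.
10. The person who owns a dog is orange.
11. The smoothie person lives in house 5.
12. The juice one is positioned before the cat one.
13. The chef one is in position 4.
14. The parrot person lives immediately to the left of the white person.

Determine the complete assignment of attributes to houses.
Solution:

House | Color | Pet | Drink | Job
---------------------------------
  1   | gray | parrot | juice | nurse
  2   | white | rabbit | coffee | pilot
  3   | black | cat | tea | plumber
  4   | brown | hamster | soda | chef
  5   | orange | dog | smoothie | writer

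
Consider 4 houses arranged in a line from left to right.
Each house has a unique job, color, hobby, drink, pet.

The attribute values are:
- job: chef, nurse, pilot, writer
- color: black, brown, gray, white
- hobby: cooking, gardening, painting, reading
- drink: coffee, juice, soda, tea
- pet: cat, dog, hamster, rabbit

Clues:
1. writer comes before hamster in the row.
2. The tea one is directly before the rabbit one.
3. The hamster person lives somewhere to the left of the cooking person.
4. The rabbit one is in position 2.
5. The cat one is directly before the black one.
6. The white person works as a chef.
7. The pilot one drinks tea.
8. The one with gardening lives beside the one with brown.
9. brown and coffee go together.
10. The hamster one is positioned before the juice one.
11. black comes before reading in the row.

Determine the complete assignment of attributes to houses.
Solution:

House | Job | Color | Hobby | Drink | Pet
-----------------------------------------
  1   | pilot | gray | painting | tea | cat
  2   | writer | black | gardening | soda | rabbit
  3   | nurse | brown | reading | coffee | hamster
  4   | chef | white | cooking | juice | dog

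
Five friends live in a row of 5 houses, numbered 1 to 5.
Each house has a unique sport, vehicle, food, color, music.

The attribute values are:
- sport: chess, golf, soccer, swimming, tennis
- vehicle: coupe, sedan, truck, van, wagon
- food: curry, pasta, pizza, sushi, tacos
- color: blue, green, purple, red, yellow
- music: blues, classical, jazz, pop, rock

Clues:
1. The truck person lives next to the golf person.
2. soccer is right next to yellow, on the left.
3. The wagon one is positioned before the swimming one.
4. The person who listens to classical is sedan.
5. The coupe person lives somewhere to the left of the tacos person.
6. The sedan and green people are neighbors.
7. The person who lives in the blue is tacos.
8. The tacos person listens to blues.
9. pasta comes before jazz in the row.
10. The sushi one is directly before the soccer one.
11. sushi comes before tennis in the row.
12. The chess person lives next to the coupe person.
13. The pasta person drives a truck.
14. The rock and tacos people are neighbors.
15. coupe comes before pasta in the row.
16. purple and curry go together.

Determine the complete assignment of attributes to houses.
Solution:

House | Sport | Vehicle | Food | Color | Music
----------------------------------------------
  1   | chess | sedan | sushi | red | classical
  2   | soccer | coupe | pizza | green | pop
  3   | tennis | truck | pasta | yellow | rock
  4   | golf | wagon | tacos | blue | blues
  5   | swimming | van | curry | purple | jazz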